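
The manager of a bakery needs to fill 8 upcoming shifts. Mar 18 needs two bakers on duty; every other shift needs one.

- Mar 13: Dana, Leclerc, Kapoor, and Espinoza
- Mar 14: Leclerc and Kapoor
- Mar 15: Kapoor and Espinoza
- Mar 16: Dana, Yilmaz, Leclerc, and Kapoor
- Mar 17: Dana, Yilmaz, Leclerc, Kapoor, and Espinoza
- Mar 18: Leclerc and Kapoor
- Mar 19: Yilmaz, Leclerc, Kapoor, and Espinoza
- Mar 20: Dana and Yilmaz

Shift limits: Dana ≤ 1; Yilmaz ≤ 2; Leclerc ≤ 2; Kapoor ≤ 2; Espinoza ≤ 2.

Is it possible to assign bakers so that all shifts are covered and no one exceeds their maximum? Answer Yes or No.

Mar 18 can only be covered by Leclerc and Kapoor, so that assignment is forced.
One valid schedule: Mar 13→Espinoza, Mar 14→Leclerc, Mar 15→Kapoor, Mar 16→Yilmaz, Mar 17→Espinoza, Mar 18→Leclerc+Kapoor, Mar 19→Yilmaz, Mar 20→Dana.
Loads: Dana 1/1, Yilmaz 2/2, Leclerc 2/2, Kapoor 2/2, Espinoza 2/2 — all within limits.

Yes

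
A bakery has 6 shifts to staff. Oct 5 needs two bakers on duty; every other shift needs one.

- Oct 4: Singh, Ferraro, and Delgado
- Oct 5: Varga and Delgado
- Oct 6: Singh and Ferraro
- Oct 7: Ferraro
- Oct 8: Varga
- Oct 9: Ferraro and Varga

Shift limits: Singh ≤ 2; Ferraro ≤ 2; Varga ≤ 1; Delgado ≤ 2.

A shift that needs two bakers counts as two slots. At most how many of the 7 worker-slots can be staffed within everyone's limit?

6

Total capacity across all bakers is 2+2+1+2 = 7, and 7 slots are needed, so at most 7 can be filled.
Shifts {Oct 5, Oct 8} need 3 slots but only Varga and Delgado are available for them, supplying at most 2 — so at least 1 slot must go unfilled.
An assignment achieving 6: Oct 4→Singh, Oct 5→Delgado, Oct 6→Singh, Oct 7→Ferraro, Oct 8→Varga, Oct 9→Ferraro.
Loads: Singh 2/2, Ferraro 2/2, Varga 1/1, Delgado 1/2.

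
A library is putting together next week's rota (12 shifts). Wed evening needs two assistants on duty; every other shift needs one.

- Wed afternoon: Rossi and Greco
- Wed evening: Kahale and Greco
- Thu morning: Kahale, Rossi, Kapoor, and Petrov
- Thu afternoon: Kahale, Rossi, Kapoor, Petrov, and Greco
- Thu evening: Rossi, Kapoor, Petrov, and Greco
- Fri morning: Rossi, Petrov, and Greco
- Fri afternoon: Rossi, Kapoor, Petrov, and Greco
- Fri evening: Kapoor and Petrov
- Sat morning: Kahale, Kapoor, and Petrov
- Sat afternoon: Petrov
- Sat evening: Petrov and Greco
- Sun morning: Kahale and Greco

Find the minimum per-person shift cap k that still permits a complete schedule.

3

With 5 assistants and 13 worker-slots to fill, someone must work at least ⌈13/5⌉ = 3 shifts, so k ≥ 3.
k = 3 works: Wed afternoon→Rossi, Wed evening→Kahale+Greco, Thu morning→Rossi, Thu afternoon→Petrov, Thu evening→Kapoor, Fri morning→Rossi, Fri afternoon→Kapoor, Fri evening→Kapoor, Sat morning→Kahale, Sat afternoon→Petrov, Sat evening→Petrov, Sun morning→Kahale.
Loads: Kahale 3, Rossi 3, Kapoor 3, Petrov 3, Greco 1 — all ≤ 3.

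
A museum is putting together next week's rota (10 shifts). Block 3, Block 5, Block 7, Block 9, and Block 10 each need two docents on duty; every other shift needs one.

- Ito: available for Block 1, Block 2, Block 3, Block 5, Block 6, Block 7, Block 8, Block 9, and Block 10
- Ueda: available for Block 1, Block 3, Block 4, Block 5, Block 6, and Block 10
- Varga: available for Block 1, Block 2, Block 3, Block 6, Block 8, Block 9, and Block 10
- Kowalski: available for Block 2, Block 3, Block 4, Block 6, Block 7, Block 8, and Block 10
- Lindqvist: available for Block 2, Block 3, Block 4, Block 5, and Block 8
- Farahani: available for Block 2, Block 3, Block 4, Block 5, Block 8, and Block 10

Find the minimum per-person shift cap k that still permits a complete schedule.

3

With 6 docents and 15 worker-slots to fill, someone must work at least ⌈15/6⌉ = 3 shifts, so k ≥ 3.
k = 3 works: Block 1→Ito, Block 2→Varga, Block 3→Kowalski+Lindqvist, Block 4→Ueda, Block 5→Ueda+Lindqvist, Block 6→Ueda, Block 7→Ito+Kowalski, Block 8→Varga, Block 9→Ito+Varga, Block 10→Kowalski+Farahani.
Loads: Ito 3, Ueda 3, Varga 3, Kowalski 3, Lindqvist 2, Farahani 1 — all ≤ 3.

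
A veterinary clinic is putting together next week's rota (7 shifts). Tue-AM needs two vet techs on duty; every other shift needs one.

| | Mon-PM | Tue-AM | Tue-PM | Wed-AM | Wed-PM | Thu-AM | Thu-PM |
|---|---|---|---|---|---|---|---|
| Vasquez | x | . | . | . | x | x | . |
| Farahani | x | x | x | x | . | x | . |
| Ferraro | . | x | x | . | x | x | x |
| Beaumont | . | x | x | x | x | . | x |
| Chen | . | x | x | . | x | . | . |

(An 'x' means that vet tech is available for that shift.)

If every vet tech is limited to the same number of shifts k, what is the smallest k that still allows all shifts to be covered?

With 5 vet techs and 8 worker-slots to fill, someone must work at least ⌈8/5⌉ = 2 shifts, so k ≥ 2.
k = 2 works: Mon-PM→Vasquez, Tue-AM→Beaumont+Chen, Tue-PM→Farahani, Wed-AM→Farahani, Wed-PM→Ferraro, Thu-AM→Vasquez, Thu-PM→Ferraro.
Loads: Vasquez 2, Farahani 2, Ferraro 2, Beaumont 1, Chen 1 — all ≤ 2.

2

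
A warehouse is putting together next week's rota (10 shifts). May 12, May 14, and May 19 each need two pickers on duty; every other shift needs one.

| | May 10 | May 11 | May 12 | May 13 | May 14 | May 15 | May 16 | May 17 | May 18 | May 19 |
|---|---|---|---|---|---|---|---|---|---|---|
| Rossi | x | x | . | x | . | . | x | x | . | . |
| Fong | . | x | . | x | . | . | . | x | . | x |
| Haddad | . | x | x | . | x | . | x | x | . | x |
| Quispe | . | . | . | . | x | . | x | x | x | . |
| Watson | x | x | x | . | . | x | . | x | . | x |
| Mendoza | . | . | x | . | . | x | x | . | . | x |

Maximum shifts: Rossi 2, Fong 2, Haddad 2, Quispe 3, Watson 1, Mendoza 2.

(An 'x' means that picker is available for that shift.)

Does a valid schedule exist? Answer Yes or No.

Total capacity is 2+2+2+3+1+2 = 12 but 13 worker-slots are needed — infeasible.

No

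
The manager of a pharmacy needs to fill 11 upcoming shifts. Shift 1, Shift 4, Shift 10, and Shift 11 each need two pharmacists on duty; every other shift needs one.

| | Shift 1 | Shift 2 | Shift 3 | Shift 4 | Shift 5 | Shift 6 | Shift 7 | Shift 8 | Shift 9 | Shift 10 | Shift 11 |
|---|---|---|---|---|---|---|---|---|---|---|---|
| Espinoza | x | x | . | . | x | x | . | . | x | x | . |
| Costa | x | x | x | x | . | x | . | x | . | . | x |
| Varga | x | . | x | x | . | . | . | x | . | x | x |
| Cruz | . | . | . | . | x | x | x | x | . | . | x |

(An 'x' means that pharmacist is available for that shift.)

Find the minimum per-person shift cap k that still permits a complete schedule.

With 4 pharmacists and 15 worker-slots to fill, someone must work at least ⌈15/4⌉ = 4 shifts, so k ≥ 4.
k = 4 works: Shift 1→Costa+Varga, Shift 2→Espinoza, Shift 3→Costa, Shift 4→Costa+Varga, Shift 5→Espinoza, Shift 6→Costa, Shift 7→Cruz, Shift 8→Cruz, Shift 9→Espinoza, Shift 10→Espinoza+Varga, Shift 11→Varga+Cruz.
Loads: Espinoza 4, Costa 4, Varga 4, Cruz 3 — all ≤ 4.

4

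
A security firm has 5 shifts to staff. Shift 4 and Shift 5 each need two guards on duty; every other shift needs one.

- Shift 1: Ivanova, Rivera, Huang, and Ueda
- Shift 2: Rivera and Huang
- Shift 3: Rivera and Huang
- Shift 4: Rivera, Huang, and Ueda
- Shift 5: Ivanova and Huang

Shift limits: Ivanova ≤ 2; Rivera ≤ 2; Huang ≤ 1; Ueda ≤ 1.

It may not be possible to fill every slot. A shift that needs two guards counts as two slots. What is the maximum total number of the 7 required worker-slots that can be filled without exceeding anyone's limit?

Total capacity across all guards is 2+2+1+1 = 6, and 7 slots are needed, so at most 6 can be filled.
An assignment achieving 6: Shift 1→Ivanova, Shift 2→Rivera, Shift 3→Rivera, Shift 4→Ueda, Shift 5→Ivanova+Huang.
Loads: Ivanova 2/2, Rivera 2/2, Huang 1/1, Ueda 1/1.

6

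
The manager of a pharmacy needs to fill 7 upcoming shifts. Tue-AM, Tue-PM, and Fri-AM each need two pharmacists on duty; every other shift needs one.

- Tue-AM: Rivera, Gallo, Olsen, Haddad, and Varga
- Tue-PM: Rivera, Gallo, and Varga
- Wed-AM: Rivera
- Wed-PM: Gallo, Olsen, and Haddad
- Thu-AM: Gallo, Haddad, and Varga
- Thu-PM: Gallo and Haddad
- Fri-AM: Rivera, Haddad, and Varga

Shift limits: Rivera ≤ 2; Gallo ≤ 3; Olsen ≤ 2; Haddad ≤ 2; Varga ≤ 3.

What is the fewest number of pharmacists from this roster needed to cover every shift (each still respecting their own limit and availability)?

4

10 slots to fill and no one can take more than 3, so at least ⌈10/3⌉ = 4 pharmacists are needed.
Rivera, Gallo, Olsen, and Varga alone can cover everything: Tue-AM→Olsen+Varga, Tue-PM→Gallo+Varga, Wed-AM→Rivera, Wed-PM→Olsen, Thu-AM→Gallo, Thu-PM→Gallo, Fri-AM→Rivera+Varga.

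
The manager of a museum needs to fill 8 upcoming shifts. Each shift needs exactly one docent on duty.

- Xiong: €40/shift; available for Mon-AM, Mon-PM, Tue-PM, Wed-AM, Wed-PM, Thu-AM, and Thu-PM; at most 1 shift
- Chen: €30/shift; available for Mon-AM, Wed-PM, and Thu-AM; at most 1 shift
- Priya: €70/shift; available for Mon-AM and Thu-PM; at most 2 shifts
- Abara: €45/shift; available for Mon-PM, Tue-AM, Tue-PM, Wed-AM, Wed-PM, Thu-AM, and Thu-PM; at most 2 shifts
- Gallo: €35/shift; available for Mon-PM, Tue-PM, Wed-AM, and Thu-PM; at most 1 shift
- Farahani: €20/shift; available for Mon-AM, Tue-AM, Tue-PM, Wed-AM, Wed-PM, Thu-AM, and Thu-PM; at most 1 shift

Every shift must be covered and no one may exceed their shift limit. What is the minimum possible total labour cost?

Picking the cheapest available docent for each shift independently would cost €175, but that ignores the shift limits.
An optimal schedule: Mon-AM→Priya, Mon-PM→Xiong, Tue-AM→Abara, Tue-PM→Abara, Wed-AM→Gallo, Wed-PM→Chen, Thu-AM→Farahani, Thu-PM→Priya.
Total: 70 + 40 + 45 + 45 + 35 + 30 + 20 + 70 = €355.

€355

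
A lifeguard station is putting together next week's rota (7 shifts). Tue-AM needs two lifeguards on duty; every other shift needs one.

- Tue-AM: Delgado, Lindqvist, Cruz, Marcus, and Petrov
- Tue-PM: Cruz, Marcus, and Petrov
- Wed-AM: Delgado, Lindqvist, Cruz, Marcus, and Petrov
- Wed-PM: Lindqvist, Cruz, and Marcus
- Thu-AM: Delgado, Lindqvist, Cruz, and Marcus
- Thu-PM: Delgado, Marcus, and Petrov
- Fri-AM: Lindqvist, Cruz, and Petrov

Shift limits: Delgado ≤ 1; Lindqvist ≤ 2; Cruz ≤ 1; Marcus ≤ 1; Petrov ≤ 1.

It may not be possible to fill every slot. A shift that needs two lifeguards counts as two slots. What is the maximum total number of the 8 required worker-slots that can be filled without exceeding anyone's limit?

6

Total capacity across all lifeguards is 1+2+1+1+1 = 6, and 8 slots are needed, so at most 6 can be filled.
An assignment achieving 6: Tue-AM→Petrov, Tue-PM→Cruz, Wed-PM→Lindqvist, Thu-AM→Marcus, Thu-PM→Delgado, Fri-AM→Lindqvist.
Loads: Delgado 1/1, Lindqvist 2/2, Cruz 1/1, Marcus 1/1, Petrov 1/1.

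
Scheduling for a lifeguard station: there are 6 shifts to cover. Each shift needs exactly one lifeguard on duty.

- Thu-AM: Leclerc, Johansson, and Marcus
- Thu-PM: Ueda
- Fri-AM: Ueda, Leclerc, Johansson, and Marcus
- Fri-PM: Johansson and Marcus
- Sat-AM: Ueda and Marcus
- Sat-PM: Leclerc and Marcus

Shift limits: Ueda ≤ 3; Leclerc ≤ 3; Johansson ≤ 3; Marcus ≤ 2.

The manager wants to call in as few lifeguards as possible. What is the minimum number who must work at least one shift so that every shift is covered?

3

6 slots to fill and no one can take more than 3, so at least ⌈6/3⌉ = 2 lifeguards are needed.
No set of 2 lifeguards can cover every shift (each such set leaves at least one shift with no one available or exceeds a cap).
Ueda, Leclerc, and Johansson alone can cover everything: Thu-AM→Leclerc, Thu-PM→Ueda, Fri-AM→Ueda, Fri-PM→Johansson, Sat-AM→Ueda, Sat-PM→Leclerc.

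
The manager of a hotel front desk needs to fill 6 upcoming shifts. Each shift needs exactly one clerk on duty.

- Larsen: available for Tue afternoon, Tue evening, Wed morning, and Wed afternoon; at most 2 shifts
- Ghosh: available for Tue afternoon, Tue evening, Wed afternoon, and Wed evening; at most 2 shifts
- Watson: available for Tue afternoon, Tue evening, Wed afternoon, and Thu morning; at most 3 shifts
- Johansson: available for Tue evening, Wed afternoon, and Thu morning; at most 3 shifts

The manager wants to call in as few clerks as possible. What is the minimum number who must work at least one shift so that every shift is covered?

3

6 slots to fill and no one can take more than 3, so at least ⌈6/3⌉ = 2 clerks are needed.
Shifts {Wed morning, Wed evening, Thu morning} need 3 slots, but among the clerks available for them (Larsen, Ghosh, Watson, and Johansson) any 2 together supply at most 2. So 2 clerks are not enough.
Larsen, Ghosh, and Watson alone can cover everything: Tue afternoon→Larsen, Tue evening→Ghosh, Wed morning→Larsen, Wed afternoon→Watson, Wed evening→Ghosh, Thu morning→Watson.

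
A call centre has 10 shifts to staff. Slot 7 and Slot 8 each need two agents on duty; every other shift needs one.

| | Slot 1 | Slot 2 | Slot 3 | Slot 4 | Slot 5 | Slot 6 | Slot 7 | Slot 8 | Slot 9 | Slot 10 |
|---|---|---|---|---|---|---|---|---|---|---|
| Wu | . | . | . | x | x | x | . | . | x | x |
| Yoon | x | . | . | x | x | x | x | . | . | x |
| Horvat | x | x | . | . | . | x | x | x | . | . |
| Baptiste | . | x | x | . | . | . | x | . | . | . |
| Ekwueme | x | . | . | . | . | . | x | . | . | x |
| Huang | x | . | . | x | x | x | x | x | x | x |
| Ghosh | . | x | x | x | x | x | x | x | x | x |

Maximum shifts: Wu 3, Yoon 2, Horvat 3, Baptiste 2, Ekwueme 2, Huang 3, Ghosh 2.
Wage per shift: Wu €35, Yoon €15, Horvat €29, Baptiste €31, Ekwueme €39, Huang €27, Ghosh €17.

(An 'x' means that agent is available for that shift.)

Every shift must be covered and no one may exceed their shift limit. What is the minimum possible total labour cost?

€294

Picking the cheapest available agent for each shift independently would cost €202, but that ignores the shift limits.
An optimal schedule: Slot 1→Horvat, Slot 2→Baptiste, Slot 3→Ghosh, Slot 4→Yoon, Slot 5→Yoon, Slot 6→Horvat, Slot 7→Horvat+Baptiste, Slot 8→Ghosh+Huang, Slot 9→Huang, Slot 10→Huang.
Total: 29 + 31 + 17 + 15 + 15 + 29 + 29 + 31 + 17 + 27 + 27 + 27 = €294.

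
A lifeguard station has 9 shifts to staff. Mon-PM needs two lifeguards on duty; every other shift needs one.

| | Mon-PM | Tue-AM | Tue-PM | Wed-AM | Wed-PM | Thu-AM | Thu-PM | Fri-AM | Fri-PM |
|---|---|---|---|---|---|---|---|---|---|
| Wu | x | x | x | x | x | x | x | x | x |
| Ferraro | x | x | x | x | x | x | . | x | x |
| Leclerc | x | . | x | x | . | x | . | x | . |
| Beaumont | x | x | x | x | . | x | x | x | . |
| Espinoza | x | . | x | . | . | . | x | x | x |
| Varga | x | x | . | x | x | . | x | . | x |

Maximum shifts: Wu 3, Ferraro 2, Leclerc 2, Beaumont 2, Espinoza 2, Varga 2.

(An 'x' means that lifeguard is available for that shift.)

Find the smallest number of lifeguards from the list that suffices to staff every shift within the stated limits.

10 slots to fill and no one can take more than 3, so at least ⌈10/3⌉ = 4 lifeguards are needed.
Any 4 lifeguards together have capacity at most 3+2+2+2 = 9 < 10 slots, so 4 can never suffice.
Wu, Ferraro, Leclerc, Beaumont, and Espinoza alone can cover everything: Mon-PM→Beaumont+Espinoza, Tue-AM→Wu, Tue-PM→Leclerc, Wed-AM→Ferraro, Wed-PM→Wu, Thu-AM→Leclerc, Thu-PM→Wu, Fri-AM→Beaumont, Fri-PM→Ferraro.

5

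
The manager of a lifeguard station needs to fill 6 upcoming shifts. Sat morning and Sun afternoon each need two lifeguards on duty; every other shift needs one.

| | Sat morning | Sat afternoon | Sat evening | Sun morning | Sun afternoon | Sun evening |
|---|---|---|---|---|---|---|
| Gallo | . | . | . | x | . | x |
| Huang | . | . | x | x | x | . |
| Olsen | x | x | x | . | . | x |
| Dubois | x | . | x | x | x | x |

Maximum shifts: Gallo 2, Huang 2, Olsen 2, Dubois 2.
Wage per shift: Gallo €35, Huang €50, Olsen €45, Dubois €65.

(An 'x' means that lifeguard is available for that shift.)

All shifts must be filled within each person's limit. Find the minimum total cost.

€390

Sat morning can only be covered by Olsen and Dubois, so that assignment is forced.
Sat afternoon can only be covered by Olsen, so that assignment is forced.
Sun afternoon can only be covered by Huang and Dubois, so that assignment is forced.
Picking the cheapest available lifeguard for each shift independently would cost €385, but that ignores the shift limits.
An optimal schedule: Sat morning→Olsen+Dubois, Sat afternoon→Olsen, Sat evening→Huang, Sun morning→Gallo, Sun afternoon→Huang+Dubois, Sun evening→Gallo.
Total: 45 + 65 + 45 + 50 + 35 + 50 + 65 + 35 = €390.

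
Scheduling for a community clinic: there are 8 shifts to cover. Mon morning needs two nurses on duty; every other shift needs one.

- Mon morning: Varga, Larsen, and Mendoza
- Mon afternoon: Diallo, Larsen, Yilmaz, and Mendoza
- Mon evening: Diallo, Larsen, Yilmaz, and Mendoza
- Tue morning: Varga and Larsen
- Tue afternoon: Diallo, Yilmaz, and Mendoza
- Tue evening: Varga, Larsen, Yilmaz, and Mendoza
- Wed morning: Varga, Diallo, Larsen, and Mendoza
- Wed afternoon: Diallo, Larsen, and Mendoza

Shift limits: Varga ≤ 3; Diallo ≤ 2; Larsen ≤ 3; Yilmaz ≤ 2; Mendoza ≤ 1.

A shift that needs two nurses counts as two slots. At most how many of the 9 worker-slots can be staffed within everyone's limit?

9

Total capacity across all nurses is 3+2+3+2+1 = 11, and 9 slots are needed, so at most 9 can be filled.
An assignment achieving 9: Mon morning→Varga+Larsen, Mon afternoon→Larsen, Mon evening→Larsen, Tue morning→Varga, Tue afternoon→Diallo, Tue evening→Varga, Wed morning→Mendoza, Wed afternoon→Diallo.
Loads: Varga 3/3, Diallo 2/2, Larsen 3/3, Yilmaz 0/2, Mendoza 1/1.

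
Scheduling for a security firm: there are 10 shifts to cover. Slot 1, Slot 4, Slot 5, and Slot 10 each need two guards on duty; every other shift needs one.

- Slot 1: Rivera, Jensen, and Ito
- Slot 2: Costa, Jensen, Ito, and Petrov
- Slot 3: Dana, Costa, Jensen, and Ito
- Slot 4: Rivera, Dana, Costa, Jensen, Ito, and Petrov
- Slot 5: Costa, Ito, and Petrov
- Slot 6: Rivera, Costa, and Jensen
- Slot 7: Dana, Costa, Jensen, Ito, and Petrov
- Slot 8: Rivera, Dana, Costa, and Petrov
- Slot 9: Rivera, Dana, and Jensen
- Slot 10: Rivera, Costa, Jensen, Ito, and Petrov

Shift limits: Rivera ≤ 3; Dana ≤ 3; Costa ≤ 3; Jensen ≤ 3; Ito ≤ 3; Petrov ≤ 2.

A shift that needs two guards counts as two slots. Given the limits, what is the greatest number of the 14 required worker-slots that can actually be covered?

14

Total capacity across all guards is 3+3+3+3+3+2 = 17, and 14 slots are needed, so at most 14 can be filled.
An assignment achieving 14: Slot 1→Rivera+Jensen, Slot 2→Costa, Slot 3→Dana, Slot 4→Jensen+Ito, Slot 5→Costa+Ito, Slot 6→Rivera, Slot 7→Dana, Slot 8→Dana, Slot 9→Rivera, Slot 10→Costa+Jensen.
Loads: Rivera 3/3, Dana 3/3, Costa 3/3, Jensen 3/3, Ito 2/3, Petrov 0/2.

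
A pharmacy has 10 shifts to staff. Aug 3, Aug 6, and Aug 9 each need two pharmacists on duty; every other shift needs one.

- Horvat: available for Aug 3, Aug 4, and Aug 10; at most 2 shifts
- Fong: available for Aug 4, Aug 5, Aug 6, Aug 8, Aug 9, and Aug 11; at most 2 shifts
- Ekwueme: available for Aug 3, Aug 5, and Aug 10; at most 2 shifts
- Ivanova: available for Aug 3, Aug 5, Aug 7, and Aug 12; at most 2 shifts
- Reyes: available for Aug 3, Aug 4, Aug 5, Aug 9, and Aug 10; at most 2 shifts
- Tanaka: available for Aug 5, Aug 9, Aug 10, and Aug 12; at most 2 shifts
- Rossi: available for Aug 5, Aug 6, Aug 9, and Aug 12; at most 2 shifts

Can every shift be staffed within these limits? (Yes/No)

No

Total capacity is 14 and 13 slots are needed, so capacity alone doesn't rule it out.
Shifts {Aug 6, Aug 8, Aug 11} need 4 worker-slots in total, but the pharmacists available for any of those shifts (Fong and Rossi) can supply at most 3 among them. So no valid schedule exists.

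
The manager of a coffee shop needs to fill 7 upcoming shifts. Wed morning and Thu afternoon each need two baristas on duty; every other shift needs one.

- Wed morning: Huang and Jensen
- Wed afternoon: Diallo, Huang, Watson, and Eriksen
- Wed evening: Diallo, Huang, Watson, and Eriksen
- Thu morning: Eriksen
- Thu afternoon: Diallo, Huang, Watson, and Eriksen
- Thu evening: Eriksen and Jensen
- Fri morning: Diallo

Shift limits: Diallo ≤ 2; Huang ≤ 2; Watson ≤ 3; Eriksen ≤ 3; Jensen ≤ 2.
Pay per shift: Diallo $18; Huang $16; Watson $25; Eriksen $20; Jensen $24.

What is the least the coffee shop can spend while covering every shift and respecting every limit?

$176

Wed morning can only be covered by Huang and Jensen, so that assignment is forced.
Thu morning can only be covered by Eriksen, so that assignment is forced.
Fri morning can only be covered by Diallo, so that assignment is forced.
Picking the cheapest available barista for each shift independently would cost $164, but that ignores the shift limits.
An optimal schedule: Wed morning→Huang+Jensen, Wed afternoon→Huang, Wed evening→Eriksen, Thu morning→Eriksen, Thu afternoon→Diallo+Eriksen, Thu evening→Jensen, Fri morning→Diallo.
Total: 16 + 24 + 16 + 20 + 20 + 18 + 20 + 24 + 18 = $176.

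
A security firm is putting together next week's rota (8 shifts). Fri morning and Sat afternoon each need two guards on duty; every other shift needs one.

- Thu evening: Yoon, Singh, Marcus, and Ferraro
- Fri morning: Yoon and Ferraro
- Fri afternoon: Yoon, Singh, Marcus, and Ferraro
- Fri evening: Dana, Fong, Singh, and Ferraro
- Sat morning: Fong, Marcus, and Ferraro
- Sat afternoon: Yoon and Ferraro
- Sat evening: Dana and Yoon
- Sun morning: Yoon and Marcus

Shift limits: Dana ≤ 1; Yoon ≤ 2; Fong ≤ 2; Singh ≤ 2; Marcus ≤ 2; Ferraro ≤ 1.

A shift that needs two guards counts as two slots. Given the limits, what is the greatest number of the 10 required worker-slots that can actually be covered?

9

Total capacity across all guards is 1+2+2+2+2+1 = 10, and 10 slots are needed, so at most 10 can be filled.
Shifts {Fri morning, Sat afternoon} need 4 slots but only Yoon and Ferraro are available for them, supplying at most 3 — so at least 1 slot must go unfilled.
An assignment achieving 9: Thu evening→Singh, Fri morning→Yoon+Ferraro, Fri afternoon→Singh, Fri evening→Fong, Sat morning→Fong, Sat afternoon→Yoon, Sat evening→Dana, Sun morning→Marcus.
Loads: Dana 1/1, Yoon 2/2, Fong 2/2, Singh 2/2, Marcus 1/2, Ferraro 1/1.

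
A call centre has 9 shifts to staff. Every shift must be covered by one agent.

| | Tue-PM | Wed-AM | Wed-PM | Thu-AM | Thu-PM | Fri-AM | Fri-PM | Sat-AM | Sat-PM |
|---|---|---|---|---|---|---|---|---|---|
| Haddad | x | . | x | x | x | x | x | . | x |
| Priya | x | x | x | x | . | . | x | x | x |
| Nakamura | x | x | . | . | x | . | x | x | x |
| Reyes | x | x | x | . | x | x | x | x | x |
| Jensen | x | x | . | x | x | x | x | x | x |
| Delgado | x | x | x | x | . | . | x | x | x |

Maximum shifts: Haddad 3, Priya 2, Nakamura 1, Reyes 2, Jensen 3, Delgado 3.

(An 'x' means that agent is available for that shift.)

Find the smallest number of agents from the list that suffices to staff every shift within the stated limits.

9 slots to fill and no one can take more than 3, so at least ⌈9/3⌉ = 3 agents are needed.
Haddad, Jensen, and Delgado alone can cover everything: Tue-PM→Jensen, Wed-AM→Jensen, Wed-PM→Haddad, Thu-AM→Delgado, Thu-PM→Haddad, Fri-AM→Haddad, Fri-PM→Delgado, Sat-AM→Jensen, Sat-PM→Delgado.

3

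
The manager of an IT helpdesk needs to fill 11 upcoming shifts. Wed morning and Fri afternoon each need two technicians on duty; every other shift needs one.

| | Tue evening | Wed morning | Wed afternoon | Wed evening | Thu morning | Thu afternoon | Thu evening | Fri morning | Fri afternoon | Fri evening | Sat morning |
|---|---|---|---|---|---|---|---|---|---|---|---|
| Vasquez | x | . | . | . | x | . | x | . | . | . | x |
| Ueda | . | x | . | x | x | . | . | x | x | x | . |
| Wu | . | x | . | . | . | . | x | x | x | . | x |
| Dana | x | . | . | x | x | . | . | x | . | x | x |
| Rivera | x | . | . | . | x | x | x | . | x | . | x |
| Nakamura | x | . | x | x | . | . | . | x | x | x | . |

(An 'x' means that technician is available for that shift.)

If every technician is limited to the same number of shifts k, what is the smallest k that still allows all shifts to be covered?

With 6 technicians and 13 worker-slots to fill, someone must work at least ⌈13/6⌉ = 3 shifts, so k ≥ 3.
k = 3 works: Tue evening→Vasquez, Wed morning→Ueda+Wu, Wed afternoon→Nakamura, Wed evening→Ueda, Thu morning→Vasquez, Thu afternoon→Rivera, Thu evening→Vasquez, Fri morning→Wu, Fri afternoon→Rivera+Nakamura, Fri evening→Ueda, Sat morning→Wu.
Loads: Vasquez 3, Ueda 3, Wu 3, Dana 0, Rivera 2, Nakamura 2 — all ≤ 3.

3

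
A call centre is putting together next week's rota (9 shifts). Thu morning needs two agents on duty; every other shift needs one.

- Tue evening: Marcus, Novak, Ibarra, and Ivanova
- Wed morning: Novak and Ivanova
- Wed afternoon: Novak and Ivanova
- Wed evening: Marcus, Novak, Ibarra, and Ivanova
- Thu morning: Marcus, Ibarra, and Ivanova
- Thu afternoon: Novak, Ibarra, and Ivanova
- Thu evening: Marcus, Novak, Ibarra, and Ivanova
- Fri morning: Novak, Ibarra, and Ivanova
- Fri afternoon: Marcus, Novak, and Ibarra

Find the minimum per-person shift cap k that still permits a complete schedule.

3

With 4 agents and 10 worker-slots to fill, someone must work at least ⌈10/4⌉ = 3 shifts, so k ≥ 3.
k = 3 works: Tue evening→Marcus, Wed morning→Novak, Wed afternoon→Novak, Wed evening→Ibarra, Thu morning→Marcus+Ibarra, Thu afternoon→Novak, Thu evening→Ivanova, Fri morning→Ibarra, Fri afternoon→Marcus.
Loads: Marcus 3, Novak 3, Ibarra 3, Ivanova 1 — all ≤ 3.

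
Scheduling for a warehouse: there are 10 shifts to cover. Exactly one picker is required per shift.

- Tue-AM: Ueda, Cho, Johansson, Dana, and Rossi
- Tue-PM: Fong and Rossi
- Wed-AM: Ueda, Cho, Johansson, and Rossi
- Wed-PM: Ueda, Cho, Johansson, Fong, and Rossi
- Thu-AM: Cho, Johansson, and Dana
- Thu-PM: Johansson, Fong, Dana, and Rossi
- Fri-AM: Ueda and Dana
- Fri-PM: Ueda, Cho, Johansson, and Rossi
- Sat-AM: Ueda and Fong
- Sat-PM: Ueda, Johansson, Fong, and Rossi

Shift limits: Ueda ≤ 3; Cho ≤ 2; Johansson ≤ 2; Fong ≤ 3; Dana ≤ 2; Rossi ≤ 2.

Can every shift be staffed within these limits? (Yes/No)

One valid schedule: Tue-AM→Dana, Tue-PM→Fong, Wed-AM→Ueda, Wed-PM→Fong, Thu-AM→Cho, Thu-PM→Johansson, Fri-AM→Ueda, Fri-PM→Cho, Sat-AM→Ueda, Sat-PM→Johansson.
Loads: Ueda 3/3, Cho 2/2, Johansson 2/2, Fong 2/3, Dana 1/2, Rossi 0/2 — all within limits.

Yes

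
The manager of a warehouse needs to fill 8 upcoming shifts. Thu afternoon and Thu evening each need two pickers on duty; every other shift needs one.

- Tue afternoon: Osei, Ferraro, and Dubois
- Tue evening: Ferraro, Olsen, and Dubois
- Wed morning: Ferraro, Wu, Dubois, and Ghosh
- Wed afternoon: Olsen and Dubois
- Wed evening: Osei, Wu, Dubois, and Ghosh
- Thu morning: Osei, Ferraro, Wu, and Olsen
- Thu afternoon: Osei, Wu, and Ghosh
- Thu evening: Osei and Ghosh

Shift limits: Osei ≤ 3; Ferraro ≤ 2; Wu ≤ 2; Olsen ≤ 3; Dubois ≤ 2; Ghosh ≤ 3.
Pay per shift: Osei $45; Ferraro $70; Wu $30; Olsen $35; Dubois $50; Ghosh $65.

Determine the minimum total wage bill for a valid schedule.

$415

Thu evening can only be covered by Osei and Ghosh, so that assignment is forced.
Picking the cheapest available picker for each shift independently would cost $390, but that ignores the shift limits.
An optimal schedule: Tue afternoon→Osei, Tue evening→Olsen, Wed morning→Wu, Wed afternoon→Olsen, Wed evening→Dubois, Thu morning→Olsen, Thu afternoon→Wu+Osei, Thu evening→Osei+Ghosh.
Total: 45 + 35 + 30 + 35 + 50 + 35 + 30 + 45 + 45 + 65 = $415.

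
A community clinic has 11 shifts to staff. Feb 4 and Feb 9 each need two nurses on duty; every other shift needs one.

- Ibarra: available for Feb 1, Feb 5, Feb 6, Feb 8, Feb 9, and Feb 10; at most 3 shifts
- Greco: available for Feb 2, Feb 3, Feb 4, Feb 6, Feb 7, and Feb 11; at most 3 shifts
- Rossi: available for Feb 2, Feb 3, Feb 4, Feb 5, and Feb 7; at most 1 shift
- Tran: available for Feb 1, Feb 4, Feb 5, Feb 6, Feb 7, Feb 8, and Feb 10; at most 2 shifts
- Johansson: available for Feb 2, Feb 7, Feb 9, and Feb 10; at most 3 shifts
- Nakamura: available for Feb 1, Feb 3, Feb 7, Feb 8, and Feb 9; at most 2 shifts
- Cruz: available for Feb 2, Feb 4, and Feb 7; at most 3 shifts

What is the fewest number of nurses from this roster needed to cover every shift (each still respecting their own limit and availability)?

13 slots to fill and no one can take more than 3, so at least ⌈13/3⌉ = 5 nurses are needed.
Ibarra, Greco, Tran, Johansson, and Nakamura alone can cover everything: Feb 1→Ibarra, Feb 2→Greco, Feb 3→Nakamura, Feb 4→Greco+Tran, Feb 5→Ibarra, Feb 6→Ibarra, Feb 7→Johansson, Feb 8→Tran, Feb 9→Johansson+Nakamura, Feb 10→Johansson, Feb 11→Greco.

5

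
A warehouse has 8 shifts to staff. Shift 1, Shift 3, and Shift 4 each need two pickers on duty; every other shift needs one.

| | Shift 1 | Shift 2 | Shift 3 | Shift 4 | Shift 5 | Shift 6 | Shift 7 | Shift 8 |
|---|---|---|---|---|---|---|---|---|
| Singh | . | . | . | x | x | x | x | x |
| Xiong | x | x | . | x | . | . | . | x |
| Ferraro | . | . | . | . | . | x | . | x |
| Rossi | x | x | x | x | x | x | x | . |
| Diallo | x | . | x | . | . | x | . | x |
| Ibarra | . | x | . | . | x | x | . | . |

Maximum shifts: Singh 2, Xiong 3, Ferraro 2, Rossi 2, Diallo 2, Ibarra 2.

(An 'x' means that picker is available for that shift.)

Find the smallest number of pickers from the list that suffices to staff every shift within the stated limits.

11 slots to fill and no one can take more than 3, so at least ⌈11/3⌉ = 4 pickers are needed.
Any 4 pickers together have capacity at most 3+2+2+2 = 9 < 11 slots, so 4 can never suffice.
Singh, Xiong, Ferraro, Rossi, and Diallo alone can cover everything: Shift 1→Xiong+Diallo, Shift 2→Xiong, Shift 3→Rossi+Diallo, Shift 4→Xiong+Rossi, Shift 5→Singh, Shift 6→Ferraro, Shift 7→Singh, Shift 8→Ferraro.

5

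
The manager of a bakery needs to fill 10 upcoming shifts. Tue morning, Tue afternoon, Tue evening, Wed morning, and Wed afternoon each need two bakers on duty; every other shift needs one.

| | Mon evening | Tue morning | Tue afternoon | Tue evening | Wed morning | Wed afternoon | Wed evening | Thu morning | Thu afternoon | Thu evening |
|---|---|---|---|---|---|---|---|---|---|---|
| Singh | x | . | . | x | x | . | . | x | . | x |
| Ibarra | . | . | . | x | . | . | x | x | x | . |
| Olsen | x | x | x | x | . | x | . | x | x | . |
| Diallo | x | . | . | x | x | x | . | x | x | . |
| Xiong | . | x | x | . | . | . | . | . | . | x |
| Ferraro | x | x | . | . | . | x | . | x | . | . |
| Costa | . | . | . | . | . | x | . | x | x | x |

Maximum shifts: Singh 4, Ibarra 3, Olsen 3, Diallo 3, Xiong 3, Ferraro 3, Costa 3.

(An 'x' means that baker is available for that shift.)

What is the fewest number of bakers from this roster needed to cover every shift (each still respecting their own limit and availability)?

5

15 slots to fill and no one can take more than 4, so at least ⌈15/4⌉ = 4 bakers are needed.
Any 4 bakers together have capacity at most 4+3+3+3 = 13 < 15 slots, so 4 can never suffice.
Singh, Ibarra, Olsen, Diallo, and Xiong alone can cover everything: Mon evening→Singh, Tue morning→Olsen+Xiong, Tue afternoon→Olsen+Xiong, Tue evening→Ibarra+Diallo, Wed morning→Singh+Diallo, Wed afternoon→Olsen+Diallo, Wed evening→Ibarra, Thu morning→Singh, Thu afternoon→Ibarra, Thu evening→Singh.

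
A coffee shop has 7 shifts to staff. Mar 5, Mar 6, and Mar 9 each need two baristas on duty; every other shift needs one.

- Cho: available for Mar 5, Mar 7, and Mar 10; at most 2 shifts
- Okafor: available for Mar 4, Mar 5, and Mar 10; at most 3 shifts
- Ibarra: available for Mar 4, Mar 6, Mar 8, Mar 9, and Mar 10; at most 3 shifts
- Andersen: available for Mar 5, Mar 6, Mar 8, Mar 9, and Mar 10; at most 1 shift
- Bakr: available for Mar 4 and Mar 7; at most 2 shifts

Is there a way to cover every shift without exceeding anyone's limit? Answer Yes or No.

Total capacity is 11 and 10 slots are needed, so capacity alone doesn't rule it out.
Shifts {Mar 6, Mar 9} need 4 worker-slots in total, but the baristas available for any of those shifts (Ibarra and Andersen) can supply at most 3 among them. So no valid schedule exists.

No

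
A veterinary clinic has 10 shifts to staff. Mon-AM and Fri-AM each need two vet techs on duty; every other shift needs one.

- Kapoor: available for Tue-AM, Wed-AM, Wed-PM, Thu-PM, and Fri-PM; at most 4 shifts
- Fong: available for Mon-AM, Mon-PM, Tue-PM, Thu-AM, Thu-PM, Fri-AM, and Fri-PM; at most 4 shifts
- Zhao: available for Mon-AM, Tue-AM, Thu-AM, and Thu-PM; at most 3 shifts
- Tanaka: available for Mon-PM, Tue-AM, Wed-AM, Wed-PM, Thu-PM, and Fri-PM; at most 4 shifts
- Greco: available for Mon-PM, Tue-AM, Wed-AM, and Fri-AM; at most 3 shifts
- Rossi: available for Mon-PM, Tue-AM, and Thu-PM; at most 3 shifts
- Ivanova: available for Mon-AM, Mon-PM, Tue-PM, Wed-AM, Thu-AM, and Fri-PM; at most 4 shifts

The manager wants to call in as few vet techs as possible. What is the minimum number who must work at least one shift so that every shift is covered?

12 slots to fill and no one can take more than 4, so at least ⌈12/4⌉ = 3 vet techs are needed.
Shifts {Mon-AM, Wed-PM, Fri-AM} need 5 slots, but among the vet techs available for them (Kapoor, Fong, Zhao, Tanaka, Greco, and Ivanova) any 3 together supply at most 4. So 3 vet techs are not enough.
Kapoor, Fong, Zhao, and Greco alone can cover everything: Mon-AM→Fong+Zhao, Mon-PM→Fong, Tue-AM→Kapoor, Tue-PM→Fong, Wed-AM→Kapoor, Wed-PM→Kapoor, Thu-AM→Zhao, Thu-PM→Zhao, Fri-AM→Fong+Greco, Fri-PM→Kapoor.

4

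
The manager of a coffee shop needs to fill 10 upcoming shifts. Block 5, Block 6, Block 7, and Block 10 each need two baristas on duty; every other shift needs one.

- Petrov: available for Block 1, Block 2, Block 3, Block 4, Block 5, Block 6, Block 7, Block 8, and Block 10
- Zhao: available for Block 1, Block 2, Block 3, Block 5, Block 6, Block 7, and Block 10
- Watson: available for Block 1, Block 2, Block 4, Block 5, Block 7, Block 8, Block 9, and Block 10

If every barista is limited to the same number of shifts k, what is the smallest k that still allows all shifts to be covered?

5

With 3 baristas and 14 worker-slots to fill, someone must work at least ⌈14/3⌉ = 5 shifts, so k ≥ 5.
k = 5 works: Block 1→Petrov, Block 2→Zhao, Block 3→Petrov, Block 4→Petrov, Block 5→Zhao+Watson, Block 6→Petrov+Zhao, Block 7→Zhao+Watson, Block 8→Petrov, Block 9→Watson, Block 10→Zhao+Watson.
Loads: Petrov 5, Zhao 5, Watson 4 — all ≤ 5.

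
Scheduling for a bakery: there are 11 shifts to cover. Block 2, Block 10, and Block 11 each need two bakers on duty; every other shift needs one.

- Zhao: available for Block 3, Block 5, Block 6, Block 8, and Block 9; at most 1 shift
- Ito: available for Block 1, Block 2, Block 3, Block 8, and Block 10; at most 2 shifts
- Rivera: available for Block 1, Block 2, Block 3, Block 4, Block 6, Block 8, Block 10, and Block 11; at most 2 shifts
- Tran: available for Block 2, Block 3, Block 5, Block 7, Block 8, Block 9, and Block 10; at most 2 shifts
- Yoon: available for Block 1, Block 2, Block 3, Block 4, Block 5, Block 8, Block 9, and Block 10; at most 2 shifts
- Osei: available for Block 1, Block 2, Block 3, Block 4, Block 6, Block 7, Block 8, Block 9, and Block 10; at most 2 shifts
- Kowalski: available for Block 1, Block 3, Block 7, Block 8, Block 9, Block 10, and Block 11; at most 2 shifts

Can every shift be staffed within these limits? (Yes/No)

No

Total capacity is 1+2+2+2+2+2+2 = 13 but 14 worker-slots are needed — infeasible.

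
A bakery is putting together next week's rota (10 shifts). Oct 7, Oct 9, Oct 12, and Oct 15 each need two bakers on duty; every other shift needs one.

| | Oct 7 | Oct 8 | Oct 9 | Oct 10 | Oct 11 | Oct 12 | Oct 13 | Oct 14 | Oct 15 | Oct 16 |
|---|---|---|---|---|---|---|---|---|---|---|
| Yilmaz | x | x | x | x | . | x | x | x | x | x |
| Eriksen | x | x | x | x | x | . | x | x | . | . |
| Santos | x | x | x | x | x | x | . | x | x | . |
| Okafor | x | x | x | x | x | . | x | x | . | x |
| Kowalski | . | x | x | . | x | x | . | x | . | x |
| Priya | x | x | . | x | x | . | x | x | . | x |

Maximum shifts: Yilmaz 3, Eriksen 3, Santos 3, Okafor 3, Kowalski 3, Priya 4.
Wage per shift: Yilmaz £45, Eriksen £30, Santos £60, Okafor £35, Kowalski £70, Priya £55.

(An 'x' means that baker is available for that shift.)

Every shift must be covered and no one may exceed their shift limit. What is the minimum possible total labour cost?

£615

Oct 15 can only be covered by Yilmaz and Santos, so that assignment is forced.
Picking the cheapest available baker for each shift independently would cost £525, but that ignores the shift limits.
An optimal schedule: Oct 7→Okafor+Priya, Oct 8→Priya, Oct 9→Okafor+Yilmaz, Oct 10→Eriksen, Oct 11→Eriksen, Oct 12→Yilmaz+Santos, Oct 13→Eriksen, Oct 14→Priya, Oct 15→Yilmaz+Santos, Oct 16→Okafor.
Total: 35 + 55 + 55 + 35 + 45 + 30 + 30 + 45 + 60 + 30 + 55 + 45 + 60 + 35 = £615.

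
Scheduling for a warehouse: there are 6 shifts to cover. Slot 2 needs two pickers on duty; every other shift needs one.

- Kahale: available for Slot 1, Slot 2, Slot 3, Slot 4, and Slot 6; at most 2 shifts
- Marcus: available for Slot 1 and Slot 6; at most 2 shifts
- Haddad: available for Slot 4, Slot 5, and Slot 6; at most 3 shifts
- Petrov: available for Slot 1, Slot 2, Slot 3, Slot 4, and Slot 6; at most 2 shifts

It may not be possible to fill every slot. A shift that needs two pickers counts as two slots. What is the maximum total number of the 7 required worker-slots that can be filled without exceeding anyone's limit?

7

Total capacity across all pickers is 2+2+3+2 = 9, and 7 slots are needed, so at most 7 can be filled.
An assignment achieving 7: Slot 1→Marcus, Slot 2→Kahale+Petrov, Slot 3→Kahale, Slot 4→Haddad, Slot 5→Haddad, Slot 6→Marcus.
Loads: Kahale 2/2, Marcus 2/2, Haddad 2/3, Petrov 1/2.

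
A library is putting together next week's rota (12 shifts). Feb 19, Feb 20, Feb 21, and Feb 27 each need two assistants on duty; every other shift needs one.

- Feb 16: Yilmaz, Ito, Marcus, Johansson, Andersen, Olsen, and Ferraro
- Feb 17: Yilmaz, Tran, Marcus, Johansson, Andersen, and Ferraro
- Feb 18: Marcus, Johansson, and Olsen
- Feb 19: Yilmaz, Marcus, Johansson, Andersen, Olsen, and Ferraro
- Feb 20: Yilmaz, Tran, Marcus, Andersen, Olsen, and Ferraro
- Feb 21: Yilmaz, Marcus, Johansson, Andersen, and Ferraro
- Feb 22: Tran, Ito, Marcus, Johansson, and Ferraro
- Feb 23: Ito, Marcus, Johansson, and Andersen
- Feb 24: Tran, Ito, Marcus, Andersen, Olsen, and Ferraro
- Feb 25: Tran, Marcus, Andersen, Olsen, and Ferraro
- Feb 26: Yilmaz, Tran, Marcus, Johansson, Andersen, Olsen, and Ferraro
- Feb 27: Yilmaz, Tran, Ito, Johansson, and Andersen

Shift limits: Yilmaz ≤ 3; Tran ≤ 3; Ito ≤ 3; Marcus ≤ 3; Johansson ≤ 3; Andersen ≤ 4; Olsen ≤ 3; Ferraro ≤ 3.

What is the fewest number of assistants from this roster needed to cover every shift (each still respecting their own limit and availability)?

5

16 slots to fill and no one can take more than 4, so at least ⌈16/4⌉ = 4 assistants are needed.
Any 4 assistants together have capacity at most 4+3+3+3 = 13 < 16 slots, so 4 can never suffice.
Yilmaz, Tran, Ito, Marcus, and Andersen alone can cover everything: Feb 16→Yilmaz, Feb 17→Andersen, Feb 18→Marcus, Feb 19→Yilmaz+Marcus, Feb 20→Tran+Andersen, Feb 21→Yilmaz+Marcus, Feb 22→Tran, Feb 23→Ito, Feb 24→Ito, Feb 25→Tran, Feb 26→Andersen, Feb 27→Ito+Andersen.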